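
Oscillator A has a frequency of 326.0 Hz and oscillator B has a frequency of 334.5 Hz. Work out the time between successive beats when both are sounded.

f_beat = |326.0 − 334.5| = 8.5 Hz.
Beat period T = 1 / f_beat = 1 / 8.5 s.

0.118 s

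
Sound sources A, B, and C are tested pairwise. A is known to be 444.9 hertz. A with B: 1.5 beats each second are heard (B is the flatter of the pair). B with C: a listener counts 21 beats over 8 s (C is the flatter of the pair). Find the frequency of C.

440.775 Hz

B is below A, so f_B = 444.9 − 1.5 = 443.4 Hz.
B–C: Beat frequency = 21/8 = 2.625 Hz.
C is below B, so f_C = 443.4 − 2.625 = 440.775 Hz.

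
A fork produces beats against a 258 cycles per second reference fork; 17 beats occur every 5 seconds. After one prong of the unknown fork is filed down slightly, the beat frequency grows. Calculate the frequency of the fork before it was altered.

Beat frequency = 17/5 = 3.4 Hz.
|f − 258| = 3.4, so the fork was at either 254.6 Hz or 261.4 Hz.
Filing a prong removes mass and raises the fork's frequency; the adjustment raises the fork's frequency.
The beat rate rose, so the adjustment moved the fork further from 258 Hz — it was already above the reference.

261.4 Hz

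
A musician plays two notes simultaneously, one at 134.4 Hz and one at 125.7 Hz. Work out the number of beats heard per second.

The beat frequency equals the magnitude of the frequency difference.
|134.4 − 125.7| = 8.7 Hz.

8.7 Hz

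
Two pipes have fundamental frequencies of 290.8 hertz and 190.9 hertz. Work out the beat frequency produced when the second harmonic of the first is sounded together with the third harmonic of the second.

Second harmonic of the first: 2·290.8 = 581.6 Hz.
Third harmonic of the second: 3·190.9 = 572.7 Hz.
f_beat = |581.6 − 572.7| = 8.9 Hz.

8.9 Hz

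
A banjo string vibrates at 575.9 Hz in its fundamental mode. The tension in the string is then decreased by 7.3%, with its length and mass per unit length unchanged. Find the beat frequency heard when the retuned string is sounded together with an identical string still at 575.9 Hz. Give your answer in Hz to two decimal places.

21.42 Hz

For a string, f ∝ √T, so the new frequency is 575.9·√0.927 = 554.4814 Hz.
f_beat = |554.4814 − 575.9| = 21.42 Hz.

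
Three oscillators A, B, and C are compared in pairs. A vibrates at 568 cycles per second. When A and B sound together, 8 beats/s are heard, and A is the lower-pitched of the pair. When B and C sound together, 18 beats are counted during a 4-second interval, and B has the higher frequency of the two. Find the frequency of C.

B is above A, so f_B = 568 + 8 = 576 Hz.
B–C: Beat frequency = 18/4 = 4.5 Hz.
C is below B, so f_C = 576 − 4.5 = 571.5 Hz.

571.5 Hz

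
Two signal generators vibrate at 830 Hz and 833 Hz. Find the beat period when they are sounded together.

0.333 s

f_beat = |830 − 833| = 3 Hz.
Beat period T = 1 / f_beat = 1 / 3 s.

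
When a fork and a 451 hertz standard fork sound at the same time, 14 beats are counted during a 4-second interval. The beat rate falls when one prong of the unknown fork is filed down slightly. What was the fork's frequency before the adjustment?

Beat frequency = 14/4 = 3.5 Hz.
|f − 451| = 3.5, so the fork was at either 447.5 Hz or 454.5 Hz.
Filing a prong removes mass and raises the fork's frequency; the adjustment raises the fork's frequency.
The beat rate fell, so the adjustment moved the fork toward 451 Hz — it must have started below the reference.

447.5 Hz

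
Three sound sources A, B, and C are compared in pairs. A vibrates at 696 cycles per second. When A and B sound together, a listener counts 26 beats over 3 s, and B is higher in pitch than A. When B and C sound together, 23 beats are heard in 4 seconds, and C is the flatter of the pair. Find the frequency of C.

A–B: Beat frequency = 26/3 = 8.6667 Hz.
B is above A, so f_B = 696 + 8.6667 = 704.6667 Hz.
B–C: Beat frequency = 23/4 = 5.75 Hz.
C is below B, so f_C = 704.6667 − 5.75 = 698.9167 Hz.

698.9167 Hz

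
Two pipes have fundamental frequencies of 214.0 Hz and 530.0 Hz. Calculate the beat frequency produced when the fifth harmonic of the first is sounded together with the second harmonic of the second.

10.0 Hz

Fifth harmonic of the first: 5·214.0 = 1070.0 Hz.
Second harmonic of the second: 2·530.0 = 1060.0 Hz.
f_beat = |1070.0 − 1060.0| = 10.0 Hz.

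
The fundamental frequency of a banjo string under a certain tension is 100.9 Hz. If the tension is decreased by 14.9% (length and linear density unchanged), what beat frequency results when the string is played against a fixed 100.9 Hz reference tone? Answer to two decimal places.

7.82 Hz

For a string, f ∝ √T, so the new frequency is 100.9·√0.851 = 93.0799 Hz.
f_beat = |93.0799 − 100.9| = 7.82 Hz.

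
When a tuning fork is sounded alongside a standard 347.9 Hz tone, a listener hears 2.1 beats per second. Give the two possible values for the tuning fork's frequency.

345.8 Hz or 350 Hz

|f − 347.9| = 2.1, so f = 347.9 ± 2.1.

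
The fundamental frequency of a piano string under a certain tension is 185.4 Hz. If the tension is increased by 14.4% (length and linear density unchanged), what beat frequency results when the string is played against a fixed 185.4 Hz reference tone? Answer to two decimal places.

12.90 Hz

For a string, f ∝ √T, so the new frequency is 185.4·√1.144 = 198.3000 Hz.
f_beat = |198.3000 − 185.4| = 12.90 Hz.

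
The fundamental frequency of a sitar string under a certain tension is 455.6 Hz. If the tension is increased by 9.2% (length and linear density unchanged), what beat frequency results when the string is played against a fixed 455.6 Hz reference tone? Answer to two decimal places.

20.50 Hz

For a string, f ∝ √T, so the new frequency is 455.6·√1.092 = 476.0966 Hz.
f_beat = |476.0966 − 455.6| = 20.50 Hz.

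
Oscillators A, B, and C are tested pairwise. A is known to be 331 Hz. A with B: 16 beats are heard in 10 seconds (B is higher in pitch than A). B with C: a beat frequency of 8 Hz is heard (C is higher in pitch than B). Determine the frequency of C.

A–B: Beat frequency = 16/10 = 1.6 Hz.
B is above A, so f_B = 331 + 1.6 = 332.6 Hz.
C is above B, so f_C = 332.6 + 8 = 340.6 Hz.

340.6 Hz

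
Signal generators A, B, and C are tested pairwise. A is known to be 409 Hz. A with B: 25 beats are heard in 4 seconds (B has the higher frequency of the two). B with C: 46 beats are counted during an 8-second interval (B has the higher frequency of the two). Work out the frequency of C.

A–B: Beat frequency = 25/4 = 6.25 Hz.
B is above A, so f_B = 409 + 6.25 = 415.25 Hz.
B–C: Beat frequency = 46/8 = 5.75 Hz.
C is below B, so f_C = 415.25 − 5.75 = 409.5 Hz.

409.5 Hz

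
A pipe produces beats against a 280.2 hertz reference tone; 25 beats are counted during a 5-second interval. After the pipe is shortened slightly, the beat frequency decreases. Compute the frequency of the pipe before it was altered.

Beat frequency = 25/5 = 5 Hz.
|f − 280.2| = 5, so the pipe was at either 275.2 Hz or 285.2 Hz.
A shorter pipe has a higher fundamental; the adjustment raises the pipe's frequency.
The beat rate fell, so the adjustment moved the pipe toward 280.2 Hz — it must have started below the reference.

275.2 Hz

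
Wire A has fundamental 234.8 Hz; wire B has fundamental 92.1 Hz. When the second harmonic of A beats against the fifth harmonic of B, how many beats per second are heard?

9.1 Hz

Second harmonic of the first: 2·234.8 = 469.6 Hz.
Fifth harmonic of the second: 5·92.1 = 460.5 Hz.
f_beat = |469.6 − 460.5| = 9.1 Hz.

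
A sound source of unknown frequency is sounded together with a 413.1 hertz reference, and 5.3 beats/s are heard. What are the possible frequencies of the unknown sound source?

|f − 413.1| = 5.3, so f = 413.1 ± 5.3.

407.8 Hz or 418.4 Hz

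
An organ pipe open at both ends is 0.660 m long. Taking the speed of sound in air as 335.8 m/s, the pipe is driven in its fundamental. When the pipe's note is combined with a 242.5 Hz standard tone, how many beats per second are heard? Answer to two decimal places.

Open pipe: f_n = n·v/(2L) = 1·335.8/(2·0.660) = 254.3939 Hz.
f_beat = |254.3939 − 242.5| = 11.89 Hz.

11.89 Hz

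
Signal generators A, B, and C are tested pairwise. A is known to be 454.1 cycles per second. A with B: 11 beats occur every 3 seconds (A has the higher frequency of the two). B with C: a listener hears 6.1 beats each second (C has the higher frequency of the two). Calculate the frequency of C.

456.5333 Hz

A–B: Beat frequency = 11/3 = 3.6667 Hz.
B is below A, so f_B = 454.1 − 3.6667 = 450.4333 Hz.
C is above B, so f_C = 450.4333 + 6.1 = 456.5333 Hz.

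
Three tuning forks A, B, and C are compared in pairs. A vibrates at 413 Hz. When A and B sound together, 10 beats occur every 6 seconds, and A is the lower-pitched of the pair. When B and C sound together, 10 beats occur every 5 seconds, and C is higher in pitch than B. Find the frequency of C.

416.6667 Hz

A–B: Beat frequency = 10/6 = 1.6667 Hz.
B is above A, so f_B = 413 + 1.6667 = 414.6667 Hz.
B–C: Beat frequency = 10/5 = 2 Hz.
C is above B, so f_C = 414.6667 + 2 = 416.6667 Hz.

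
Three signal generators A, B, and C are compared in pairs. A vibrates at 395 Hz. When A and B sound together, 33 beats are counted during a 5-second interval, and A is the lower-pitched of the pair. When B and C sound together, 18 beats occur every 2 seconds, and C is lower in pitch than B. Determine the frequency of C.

392.6 Hz

A–B: Beat frequency = 33/5 = 6.6 Hz.
B is above A, so f_B = 395 + 6.6 = 401.6 Hz.
B–C: Beat frequency = 18/2 = 9 Hz.
C is below B, so f_C = 401.6 − 9 = 392.6 Hz.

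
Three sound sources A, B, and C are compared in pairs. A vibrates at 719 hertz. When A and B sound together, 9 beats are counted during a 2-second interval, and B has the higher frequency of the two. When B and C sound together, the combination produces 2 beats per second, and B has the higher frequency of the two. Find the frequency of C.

721.5 Hz

A–B: Beat frequency = 9/2 = 4.5 Hz.
B is above A, so f_B = 719 + 4.5 = 723.5 Hz.
C is below B, so f_C = 723.5 − 2 = 721.5 Hz.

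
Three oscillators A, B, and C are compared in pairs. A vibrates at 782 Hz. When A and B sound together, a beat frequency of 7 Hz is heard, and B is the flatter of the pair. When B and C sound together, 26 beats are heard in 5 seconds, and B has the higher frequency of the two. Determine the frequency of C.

B is below A, so f_B = 782 − 7 = 775 Hz.
B–C: Beat frequency = 26/5 = 5.2 Hz.
C is below B, so f_C = 775 − 5.2 = 769.8 Hz.

769.8 Hz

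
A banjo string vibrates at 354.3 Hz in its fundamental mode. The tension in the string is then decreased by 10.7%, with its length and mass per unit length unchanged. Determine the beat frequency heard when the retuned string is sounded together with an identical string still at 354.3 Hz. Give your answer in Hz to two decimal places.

19.49 Hz

For a string, f ∝ √T, so the new frequency is 354.3·√0.893 = 334.8088 Hz.
f_beat = |334.8088 − 354.3| = 19.49 Hz.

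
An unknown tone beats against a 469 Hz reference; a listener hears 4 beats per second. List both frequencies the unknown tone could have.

465 Hz or 473 Hz

|f − 469| = 4, so f = 469 ± 4.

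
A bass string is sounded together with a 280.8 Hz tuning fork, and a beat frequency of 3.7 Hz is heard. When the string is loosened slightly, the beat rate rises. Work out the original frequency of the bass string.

|f − 280.8| = 3.7, so the bass string was at either 277.1 Hz or 284.5 Hz.
Reducing tension lowers a string's frequency; the adjustment lowers the bass string's frequency.
The beat rate rose, so the adjustment moved the bass string further from 280.8 Hz — it was already below the reference.

277.1 Hz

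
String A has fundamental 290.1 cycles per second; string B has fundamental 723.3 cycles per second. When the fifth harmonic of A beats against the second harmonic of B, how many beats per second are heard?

3.9 Hz

Fifth harmonic of the first: 5·290.1 = 1450.5 Hz.
Second harmonic of the second: 2·723.3 = 1446.6 Hz.
f_beat = |1450.5 − 1446.6| = 3.9 Hz.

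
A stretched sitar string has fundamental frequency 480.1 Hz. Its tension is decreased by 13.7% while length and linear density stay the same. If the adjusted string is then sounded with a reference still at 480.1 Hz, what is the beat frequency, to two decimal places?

For a string, f ∝ √T, so the new frequency is 480.1·√0.863 = 446.0023 Hz.
f_beat = |446.0023 − 480.1| = 34.10 Hz.

34.10 Hz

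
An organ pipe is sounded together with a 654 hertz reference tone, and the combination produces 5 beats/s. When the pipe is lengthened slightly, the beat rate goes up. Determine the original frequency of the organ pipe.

649 Hz

|f − 654| = 5, so the organ pipe was at either 649 Hz or 659 Hz.
A longer pipe has a lower fundamental; the adjustment lowers the organ pipe's frequency.
The beat rate rose, so the adjustment moved the organ pipe further from 654 Hz — it was already below the reference.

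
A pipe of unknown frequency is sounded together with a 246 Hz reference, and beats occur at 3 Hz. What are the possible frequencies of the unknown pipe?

243 Hz or 249 Hz

|f − 246| = 3, so f = 246 ± 3.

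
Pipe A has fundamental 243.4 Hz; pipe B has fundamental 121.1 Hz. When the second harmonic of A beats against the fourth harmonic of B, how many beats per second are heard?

Second harmonic of the first: 2·243.4 = 486.8 Hz.
Fourth harmonic of the second: 4·121.1 = 484.4 Hz.
f_beat = |486.8 − 484.4| = 2.4 Hz.

2.4 Hz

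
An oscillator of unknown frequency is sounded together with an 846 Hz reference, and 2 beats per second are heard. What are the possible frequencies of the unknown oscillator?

844 Hz or 848 Hz

|f − 846| = 2, so f = 846 ± 2.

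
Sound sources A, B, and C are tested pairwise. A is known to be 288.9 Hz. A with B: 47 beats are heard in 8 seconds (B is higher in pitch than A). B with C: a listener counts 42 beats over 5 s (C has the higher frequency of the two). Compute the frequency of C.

A–B: Beat frequency = 47/8 = 5.875 Hz.
B is above A, so f_B = 288.9 + 5.875 = 294.775 Hz.
B–C: Beat frequency = 42/5 = 8.4 Hz.
C is above B, so f_C = 294.775 + 8.4 = 303.175 Hz.

303.175 Hz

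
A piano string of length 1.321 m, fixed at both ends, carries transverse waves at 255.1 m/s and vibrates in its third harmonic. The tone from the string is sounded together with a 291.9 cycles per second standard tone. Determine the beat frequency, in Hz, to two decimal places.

2.23 Hz

For a string fixed at both ends, f_n = n·v/(2L) = 3·255.1/(2·1.321) = 289.6669 Hz.
f_beat = |289.6669 − 291.9| = 2.23 Hz.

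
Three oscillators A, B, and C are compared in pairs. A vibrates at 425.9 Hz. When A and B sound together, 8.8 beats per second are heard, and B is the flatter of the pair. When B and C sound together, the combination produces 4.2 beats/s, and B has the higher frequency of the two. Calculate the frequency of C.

B is below A, so f_B = 425.9 − 8.8 = 417.1 Hz.
C is below B, so f_C = 417.1 − 4.2 = 412.9 Hz.

412.9 Hz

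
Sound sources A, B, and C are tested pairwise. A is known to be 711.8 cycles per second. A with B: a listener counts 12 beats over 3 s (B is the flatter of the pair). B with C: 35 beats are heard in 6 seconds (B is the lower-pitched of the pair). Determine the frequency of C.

A–B: Beat frequency = 12/3 = 4 Hz.
B is below A, so f_B = 711.8 − 4 = 707.8 Hz.
B–C: Beat frequency = 35/6 = 5.8333 Hz.
C is above B, so f_C = 707.8 + 5.8333 = 713.6333 Hz.

713.6333 Hz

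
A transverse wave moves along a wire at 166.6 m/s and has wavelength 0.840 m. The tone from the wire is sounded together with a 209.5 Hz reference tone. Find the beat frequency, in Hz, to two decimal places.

Source frequency f = v/λ = 166.6/0.840 = 198.3333 Hz.
f_beat = |198.3333 − 209.5| = 11.17 Hz.

11.17 Hz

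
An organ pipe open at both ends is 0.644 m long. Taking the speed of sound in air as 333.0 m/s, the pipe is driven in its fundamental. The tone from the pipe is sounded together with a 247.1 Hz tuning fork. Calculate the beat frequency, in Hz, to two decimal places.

Open pipe: f_n = n·v/(2L) = 1·333.0/(2·0.644) = 258.5404 Hz.
f_beat = |258.5404 − 247.1| = 11.44 Hz.

11.44 Hz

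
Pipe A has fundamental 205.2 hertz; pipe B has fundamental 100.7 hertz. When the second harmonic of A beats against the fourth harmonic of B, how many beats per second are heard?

7.6 Hz

Second harmonic of the first: 2·205.2 = 410.4 Hz.
Fourth harmonic of the second: 4·100.7 = 402.8 Hz.
f_beat = |410.4 − 402.8| = 7.6 Hz.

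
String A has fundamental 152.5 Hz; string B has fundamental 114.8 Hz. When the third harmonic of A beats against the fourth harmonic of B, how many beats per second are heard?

Third harmonic of the first: 3·152.5 = 457.5 Hz.
Fourth harmonic of the second: 4·114.8 = 459.2 Hz.
f_beat = |457.5 − 459.2| = 1.7 Hz.

1.7 Hz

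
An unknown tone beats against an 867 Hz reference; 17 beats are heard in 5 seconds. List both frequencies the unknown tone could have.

Beat frequency = 17/5 = 3.4 Hz.
|f − 867| = 3.4, so f = 867 ± 3.4.

863.6 Hz or 870.4 Hz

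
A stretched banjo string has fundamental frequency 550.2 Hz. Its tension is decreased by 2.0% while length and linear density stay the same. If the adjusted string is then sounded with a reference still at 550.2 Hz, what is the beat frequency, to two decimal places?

For a string, f ∝ √T, so the new frequency is 550.2·√0.980 = 544.6702 Hz.
f_beat = |544.6702 − 550.2| = 5.53 Hz.

5.53 Hz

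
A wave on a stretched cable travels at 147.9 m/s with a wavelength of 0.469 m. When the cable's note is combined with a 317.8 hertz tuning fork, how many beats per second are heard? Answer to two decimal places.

Source frequency f = v/λ = 147.9/0.469 = 315.3518 Hz.
f_beat = |315.3518 − 317.8| = 2.45 Hz.

2.45 Hz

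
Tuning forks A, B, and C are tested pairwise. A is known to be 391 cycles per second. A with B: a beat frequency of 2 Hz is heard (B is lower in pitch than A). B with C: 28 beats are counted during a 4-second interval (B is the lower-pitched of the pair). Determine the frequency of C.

B is below A, so f_B = 391 − 2 = 389 Hz.
B–C: Beat frequency = 28/4 = 7 Hz.
C is above B, so f_C = 389 + 7 = 396 Hz.

396 Hz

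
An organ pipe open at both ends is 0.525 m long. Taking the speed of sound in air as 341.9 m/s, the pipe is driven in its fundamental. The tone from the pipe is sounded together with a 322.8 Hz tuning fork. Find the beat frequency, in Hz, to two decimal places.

2.82 Hz

Open pipe: f_n = n·v/(2L) = 1·341.9/(2·0.525) = 325.6190 Hz.
f_beat = |325.6190 − 322.8| = 2.82 Hz.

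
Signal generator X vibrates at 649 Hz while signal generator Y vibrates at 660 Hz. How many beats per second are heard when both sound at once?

f_beat = |f₁ − f₂|.
|649 − 660| = 11 Hz.

11 Hz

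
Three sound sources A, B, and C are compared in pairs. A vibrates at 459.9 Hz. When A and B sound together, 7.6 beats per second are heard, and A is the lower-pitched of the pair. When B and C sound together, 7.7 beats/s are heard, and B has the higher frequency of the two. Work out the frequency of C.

459.8 Hz

B is above A, so f_B = 459.9 + 7.6 = 467.5 Hz.
C is below B, so f_C = 467.5 − 7.7 = 459.8 Hz.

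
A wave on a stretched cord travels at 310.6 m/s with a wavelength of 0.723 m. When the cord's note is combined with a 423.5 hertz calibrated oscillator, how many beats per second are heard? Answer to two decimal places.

Source frequency f = v/λ = 310.6/0.723 = 429.5989 Hz.
f_beat = |429.5989 − 423.5| = 6.10 Hz.

6.10 Hz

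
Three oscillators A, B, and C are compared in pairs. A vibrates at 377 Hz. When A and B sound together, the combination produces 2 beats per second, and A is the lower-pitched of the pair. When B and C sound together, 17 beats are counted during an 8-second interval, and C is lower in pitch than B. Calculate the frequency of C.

376.875 Hz

B is above A, so f_B = 377 + 2 = 379 Hz.
B–C: Beat frequency = 17/8 = 2.125 Hz.
C is below B, so f_C = 379 − 2.125 = 376.875 Hz.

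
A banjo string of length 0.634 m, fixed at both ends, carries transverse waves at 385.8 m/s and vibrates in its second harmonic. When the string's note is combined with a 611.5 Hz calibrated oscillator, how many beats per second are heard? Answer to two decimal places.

For a string fixed at both ends, f_n = n·v/(2L) = 2·385.8/(2·0.634) = 608.5174 Hz.
f_beat = |608.5174 − 611.5| = 2.98 Hz.

2.98 Hz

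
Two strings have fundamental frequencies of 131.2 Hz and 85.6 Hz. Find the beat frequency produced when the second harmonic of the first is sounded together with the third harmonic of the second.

Second harmonic of the first: 2·131.2 = 262.4 Hz.
Third harmonic of the second: 3·85.6 = 256.8 Hz.
f_beat = |262.4 − 256.8| = 5.6 Hz.

5.6 Hz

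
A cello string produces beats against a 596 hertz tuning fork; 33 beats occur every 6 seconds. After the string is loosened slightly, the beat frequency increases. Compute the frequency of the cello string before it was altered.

Beat frequency = 33/6 = 5.5 Hz.
|f − 596| = 5.5, so the cello string was at either 590.5 Hz or 601.5 Hz.
Reducing tension lowers a string's frequency; the adjustment lowers the cello string's frequency.
The beat rate rose, so the adjustment moved the cello string further from 596 Hz — it was already below the reference.

590.5 Hz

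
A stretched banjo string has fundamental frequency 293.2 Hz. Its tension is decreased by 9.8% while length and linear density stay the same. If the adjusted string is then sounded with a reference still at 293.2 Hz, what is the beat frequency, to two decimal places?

14.74 Hz

For a string, f ∝ √T, so the new frequency is 293.2·√0.902 = 278.4628 Hz.
f_beat = |278.4628 − 293.2| = 14.74 Hz.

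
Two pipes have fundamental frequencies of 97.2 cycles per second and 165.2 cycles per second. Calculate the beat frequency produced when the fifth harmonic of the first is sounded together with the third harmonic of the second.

Fifth harmonic of the first: 5·97.2 = 486.0 Hz.
Third harmonic of the second: 3·165.2 = 495.6 Hz.
f_beat = |486.0 − 495.6| = 9.6 Hz.

9.6 Hz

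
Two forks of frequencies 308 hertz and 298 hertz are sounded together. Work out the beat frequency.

10 Hz

Beats arise from superposition of two nearby frequencies; the beat rate is |f₁ − f₂|.
|308 − 298| = 10 Hz.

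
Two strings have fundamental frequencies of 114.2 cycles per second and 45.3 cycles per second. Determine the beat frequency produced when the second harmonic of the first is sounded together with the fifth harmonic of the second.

1.9 Hz

Second harmonic of the first: 2·114.2 = 228.4 Hz.
Fifth harmonic of the second: 5·45.3 = 226.5 Hz.
f_beat = |228.4 − 226.5| = 1.9 Hz.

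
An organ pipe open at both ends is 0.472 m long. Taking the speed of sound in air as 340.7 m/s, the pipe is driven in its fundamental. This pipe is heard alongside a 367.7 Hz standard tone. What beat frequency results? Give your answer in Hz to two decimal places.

6.79 Hz

Open pipe: f_n = n·v/(2L) = 1·340.7/(2·0.472) = 360.9110 Hz.
f_beat = |360.9110 − 367.7| = 6.79 Hz.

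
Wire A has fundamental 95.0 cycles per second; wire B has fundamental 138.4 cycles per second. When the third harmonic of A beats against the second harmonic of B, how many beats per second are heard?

Third harmonic of the first: 3·95.0 = 285.0 Hz.
Second harmonic of the second: 2·138.4 = 276.8 Hz.
f_beat = |285.0 − 276.8| = 8.2 Hz.

8.2 Hz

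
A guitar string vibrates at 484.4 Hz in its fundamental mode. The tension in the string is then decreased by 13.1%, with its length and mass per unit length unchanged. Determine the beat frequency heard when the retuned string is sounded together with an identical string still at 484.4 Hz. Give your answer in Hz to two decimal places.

For a string, f ∝ √T, so the new frequency is 484.4·√0.869 = 451.5585 Hz.
f_beat = |451.5585 − 484.4| = 32.84 Hz.

32.84 Hz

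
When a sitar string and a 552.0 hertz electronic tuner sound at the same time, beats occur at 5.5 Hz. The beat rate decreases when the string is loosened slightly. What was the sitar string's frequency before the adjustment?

557.5 Hz

|f − 552.0| = 5.5, so the sitar string was at either 546.5 Hz or 557.5 Hz.
Reducing tension lowers a string's frequency; the adjustment lowers the sitar string's frequency.
The beat rate fell, so the adjustment moved the sitar string toward 552.0 Hz — it must have started above the reference.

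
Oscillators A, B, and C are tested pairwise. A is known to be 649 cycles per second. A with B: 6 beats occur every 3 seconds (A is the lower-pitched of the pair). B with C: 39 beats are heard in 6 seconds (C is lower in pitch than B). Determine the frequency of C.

644.5 Hz

A–B: Beat frequency = 6/3 = 2 Hz.
B is above A, so f_B = 649 + 2 = 651 Hz.
B–C: Beat frequency = 39/6 = 6.5 Hz.
C is below B, so f_C = 651 − 6.5 = 644.5 Hz.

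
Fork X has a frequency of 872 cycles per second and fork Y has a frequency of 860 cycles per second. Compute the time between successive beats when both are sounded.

0.083 s

f_beat = |872 − 860| = 12 Hz.
Beat period T = 1 / f_beat = 1 / 12 s.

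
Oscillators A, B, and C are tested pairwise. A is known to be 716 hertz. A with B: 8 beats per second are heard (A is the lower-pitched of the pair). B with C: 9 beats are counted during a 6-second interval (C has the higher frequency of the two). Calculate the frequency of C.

B is above A, so f_B = 716 + 8 = 724 Hz.
B–C: Beat frequency = 9/6 = 1.5 Hz.
C is above B, so f_C = 724 + 1.5 = 725.5 Hz.

725.5 Hz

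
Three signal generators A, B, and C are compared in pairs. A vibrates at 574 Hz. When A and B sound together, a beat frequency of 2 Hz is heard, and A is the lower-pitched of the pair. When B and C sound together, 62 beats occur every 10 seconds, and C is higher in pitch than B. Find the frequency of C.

582.2 Hz

B is above A, so f_B = 574 + 2 = 576 Hz.
B–C: Beat frequency = 62/10 = 6.2 Hz.
C is above B, so f_C = 576 + 6.2 = 582.2 Hz.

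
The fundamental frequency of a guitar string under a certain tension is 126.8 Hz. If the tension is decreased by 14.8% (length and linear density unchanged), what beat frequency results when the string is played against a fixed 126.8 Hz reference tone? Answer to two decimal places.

For a string, f ∝ √T, so the new frequency is 126.8·√0.852 = 117.0413 Hz.
f_beat = |117.0413 − 126.8| = 9.76 Hz.

9.76 Hz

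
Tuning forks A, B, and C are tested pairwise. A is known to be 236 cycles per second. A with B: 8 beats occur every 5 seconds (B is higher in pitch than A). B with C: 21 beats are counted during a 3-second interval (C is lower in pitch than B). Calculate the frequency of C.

230.6 Hz

A–B: Beat frequency = 8/5 = 1.6 Hz.
B is above A, so f_B = 236 + 1.6 = 237.6 Hz.
B–C: Beat frequency = 21/3 = 7 Hz.
C is below B, so f_C = 237.6 − 7 = 230.6 Hz.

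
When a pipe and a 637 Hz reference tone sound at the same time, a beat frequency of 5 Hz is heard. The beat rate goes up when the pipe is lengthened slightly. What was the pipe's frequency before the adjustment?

632 Hz

|f − 637| = 5, so the pipe was at either 632 Hz or 642 Hz.
A longer pipe has a lower fundamental; the adjustment lowers the pipe's frequency.
The beat rate rose, so the adjustment moved the pipe further from 637 Hz — it was already below the reference.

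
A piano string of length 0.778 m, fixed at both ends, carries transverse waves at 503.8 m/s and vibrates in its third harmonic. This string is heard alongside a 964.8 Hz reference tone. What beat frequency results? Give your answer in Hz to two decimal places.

6.54 Hz

For a string fixed at both ends, f_n = n·v/(2L) = 3·503.8/(2·0.778) = 971.3368 Hz.
f_beat = |971.3368 − 964.8| = 6.54 Hz.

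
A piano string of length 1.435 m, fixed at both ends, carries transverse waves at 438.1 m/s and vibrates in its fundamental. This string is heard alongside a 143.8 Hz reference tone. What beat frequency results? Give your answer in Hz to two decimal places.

For a string fixed at both ends, f_n = n·v/(2L) = 1·438.1/(2·1.435) = 152.6481 Hz.
f_beat = |152.6481 − 143.8| = 8.85 Hz.

8.85 Hz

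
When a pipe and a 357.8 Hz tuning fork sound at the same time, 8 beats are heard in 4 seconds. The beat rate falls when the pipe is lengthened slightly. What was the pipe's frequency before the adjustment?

359.8 Hz

Beat frequency = 8/4 = 2 Hz.
|f − 357.8| = 2, so the pipe was at either 355.8 Hz or 359.8 Hz.
A longer pipe has a lower fundamental; the adjustment lowers the pipe's frequency.
The beat rate fell, so the adjustment moved the pipe toward 357.8 Hz — it must have started above the reference.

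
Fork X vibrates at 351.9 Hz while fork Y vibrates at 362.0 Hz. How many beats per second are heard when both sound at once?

10.1 Hz

f_beat = |f₁ − f₂|.
|351.9 − 362.0| = 10.1 Hz.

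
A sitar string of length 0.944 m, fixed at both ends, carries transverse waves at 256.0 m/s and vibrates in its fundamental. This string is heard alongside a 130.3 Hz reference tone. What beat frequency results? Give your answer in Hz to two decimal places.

For a string fixed at both ends, f_n = n·v/(2L) = 1·256.0/(2·0.944) = 135.5932 Hz.
f_beat = |135.5932 − 130.3| = 5.29 Hz.

5.29 Hz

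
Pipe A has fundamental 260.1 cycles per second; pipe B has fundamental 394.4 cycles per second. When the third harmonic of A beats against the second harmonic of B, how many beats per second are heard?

Third harmonic of the first: 3·260.1 = 780.3 Hz.
Second harmonic of the second: 2·394.4 = 788.8 Hz.
f_beat = |780.3 − 788.8| = 8.5 Hz.

8.5 Hz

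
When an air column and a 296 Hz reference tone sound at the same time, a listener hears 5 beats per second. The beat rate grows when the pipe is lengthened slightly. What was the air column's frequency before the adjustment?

291 Hz

|f − 296| = 5, so the air column was at either 291 Hz or 301 Hz.
A longer pipe has a lower fundamental; the adjustment lowers the air column's frequency.
The beat rate rose, so the adjustment moved the air column further from 296 Hz — it was already below the reference.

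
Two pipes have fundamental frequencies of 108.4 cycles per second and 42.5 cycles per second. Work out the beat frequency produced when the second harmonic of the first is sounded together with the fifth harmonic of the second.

4.3 Hz

Second harmonic of the first: 2·108.4 = 216.8 Hz.
Fifth harmonic of the second: 5·42.5 = 212.5 Hz.
f_beat = |216.8 − 212.5| = 4.3 Hz.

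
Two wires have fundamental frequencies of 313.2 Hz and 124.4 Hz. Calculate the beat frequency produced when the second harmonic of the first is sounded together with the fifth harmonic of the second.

4.4 Hz

Second harmonic of the first: 2·313.2 = 626.4 Hz.
Fifth harmonic of the second: 5·124.4 = 622.0 Hz.
f_beat = |626.4 − 622.0| = 4.4 Hz.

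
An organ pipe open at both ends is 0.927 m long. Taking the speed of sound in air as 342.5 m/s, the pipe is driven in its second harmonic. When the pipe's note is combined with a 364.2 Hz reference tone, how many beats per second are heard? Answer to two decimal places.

Open pipe: f_n = n·v/(2L) = 2·342.5/(2·0.927) = 369.4714 Hz.
f_beat = |369.4714 − 364.2| = 5.27 Hz.

5.27 Hz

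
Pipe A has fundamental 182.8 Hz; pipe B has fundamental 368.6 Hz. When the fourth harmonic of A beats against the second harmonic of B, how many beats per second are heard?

6.0 Hz

Fourth harmonic of the first: 4·182.8 = 731.2 Hz.
Second harmonic of the second: 2·368.6 = 737.2 Hz.
f_beat = |731.2 − 737.2| = 6.0 Hz.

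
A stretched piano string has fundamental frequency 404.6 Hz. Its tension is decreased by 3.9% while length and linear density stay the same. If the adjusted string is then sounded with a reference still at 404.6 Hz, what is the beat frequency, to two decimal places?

For a string, f ∝ √T, so the new frequency is 404.6·√0.961 = 396.6318 Hz.
f_beat = |396.6318 − 404.6| = 7.97 Hz.

7.97 Hz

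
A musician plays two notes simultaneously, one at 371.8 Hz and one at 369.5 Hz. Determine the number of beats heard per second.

Beats arise from superposition of two nearby frequencies; the beat rate is |f₁ − f₂|.
|371.8 − 369.5| = 2.3 Hz.

2.3 Hz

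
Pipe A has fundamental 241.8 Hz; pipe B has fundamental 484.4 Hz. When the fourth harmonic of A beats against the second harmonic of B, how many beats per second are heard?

Fourth harmonic of the first: 4·241.8 = 967.2 Hz.
Second harmonic of the second: 2·484.4 = 968.8 Hz.
f_beat = |967.2 − 968.8| = 1.6 Hz.

1.6 Hz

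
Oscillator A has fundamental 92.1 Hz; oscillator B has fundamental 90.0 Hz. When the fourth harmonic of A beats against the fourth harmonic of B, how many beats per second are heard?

8.4 Hz

Fourth harmonic of the first: 4·92.1 = 368.4 Hz.
Fourth harmonic of the second: 4·90.0 = 360.0 Hz.
f_beat = |368.4 − 360.0| = 8.4 Hz.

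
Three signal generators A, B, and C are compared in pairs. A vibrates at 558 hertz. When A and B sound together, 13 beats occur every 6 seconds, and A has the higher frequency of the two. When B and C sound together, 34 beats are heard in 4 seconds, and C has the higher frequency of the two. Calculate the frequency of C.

A–B: Beat frequency = 13/6 = 2.1667 Hz.
B is below A, so f_B = 558 − 2.1667 = 555.8333 Hz.
B–C: Beat frequency = 34/4 = 8.5 Hz.
C is above B, so f_C = 555.8333 + 8.5 = 564.3333 Hz.

564.3333 Hz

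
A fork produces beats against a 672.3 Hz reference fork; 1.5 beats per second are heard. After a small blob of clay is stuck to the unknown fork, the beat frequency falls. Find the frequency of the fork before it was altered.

|f − 672.3| = 1.5, so the fork was at either 670.8 Hz or 673.8 Hz.
Adding mass to a fork lowers its frequency; the adjustment lowers the fork's frequency.
The beat rate fell, so the adjustment moved the fork toward 672.3 Hz — it must have started above the reference.

673.8 Hz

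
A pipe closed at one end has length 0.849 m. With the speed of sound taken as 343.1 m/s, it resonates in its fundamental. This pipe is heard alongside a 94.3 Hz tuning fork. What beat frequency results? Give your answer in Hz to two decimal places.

6.73 Hz

Closed pipe (odd harmonics): f_n = n·v/(4L) = 1·343.1/(4·0.849) = 101.0306 Hz.
f_beat = |101.0306 − 94.3| = 6.73 Hz.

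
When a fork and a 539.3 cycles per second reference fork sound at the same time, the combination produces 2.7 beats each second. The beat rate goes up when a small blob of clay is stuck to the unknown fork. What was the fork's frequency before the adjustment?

|f − 539.3| = 2.7, so the fork was at either 536.6 Hz or 542 Hz.
Adding mass to a fork lowers its frequency; the adjustment lowers the fork's frequency.
The beat rate rose, so the adjustment moved the fork further from 539.3 Hz — it was already below the reference.

536.6 Hz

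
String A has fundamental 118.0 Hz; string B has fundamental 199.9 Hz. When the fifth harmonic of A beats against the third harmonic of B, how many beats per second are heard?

9.7 Hz

Fifth harmonic of the first: 5·118.0 = 590.0 Hz.
Third harmonic of the second: 3·199.9 = 599.7 Hz.
f_beat = |590.0 − 599.7| = 9.7 Hz.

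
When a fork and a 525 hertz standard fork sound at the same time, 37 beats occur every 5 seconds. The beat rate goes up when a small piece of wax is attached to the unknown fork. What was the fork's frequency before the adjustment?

Beat frequency = 37/5 = 7.4 Hz.
|f − 525| = 7.4, so the fork was at either 517.6 Hz or 532.4 Hz.
Loading a fork with wax lowers its frequency; the adjustment lowers the fork's frequency.
The beat rate rose, so the adjustment moved the fork further from 525 Hz — it was already below the reference.

517.6 Hz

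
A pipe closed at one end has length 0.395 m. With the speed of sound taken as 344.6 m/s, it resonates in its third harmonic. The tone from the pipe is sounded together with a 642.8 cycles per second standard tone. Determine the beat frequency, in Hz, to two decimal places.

Closed pipe (odd harmonics): f_n = n·v/(4L) = 3·344.6/(4·0.395) = 654.3038 Hz.
f_beat = |654.3038 − 642.8| = 11.50 Hz.

11.50 Hz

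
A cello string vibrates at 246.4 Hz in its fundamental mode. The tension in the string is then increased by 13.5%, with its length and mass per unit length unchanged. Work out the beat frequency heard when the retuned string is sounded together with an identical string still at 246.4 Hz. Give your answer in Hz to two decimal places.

For a string, f ∝ √T, so the new frequency is 246.4·√1.135 = 262.5056 Hz.
f_beat = |262.5056 − 246.4| = 16.11 Hz.

16.11 Hz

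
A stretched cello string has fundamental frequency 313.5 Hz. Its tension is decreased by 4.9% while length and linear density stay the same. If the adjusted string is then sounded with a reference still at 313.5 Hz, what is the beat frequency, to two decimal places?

7.78 Hz

For a string, f ∝ √T, so the new frequency is 313.5·√0.951 = 305.7228 Hz.
f_beat = |305.7228 − 313.5| = 7.78 Hz.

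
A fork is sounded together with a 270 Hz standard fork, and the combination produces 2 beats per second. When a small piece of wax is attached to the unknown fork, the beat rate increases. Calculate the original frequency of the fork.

268 Hz

|f − 270| = 2, so the fork was at either 268 Hz or 272 Hz.
Loading a fork with wax lowers its frequency; the adjustment lowers the fork's frequency.
The beat rate rose, so the adjustment moved the fork further from 270 Hz — it was already below the reference.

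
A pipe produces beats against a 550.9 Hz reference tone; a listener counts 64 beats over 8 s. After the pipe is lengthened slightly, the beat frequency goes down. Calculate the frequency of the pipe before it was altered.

Beat frequency = 64/8 = 8 Hz.
|f − 550.9| = 8, so the pipe was at either 542.9 Hz or 558.9 Hz.
A longer pipe has a lower fundamental; the adjustment lowers the pipe's frequency.
The beat rate fell, so the adjustment moved the pipe toward 550.9 Hz — it must have started above the reference.

558.9 Hz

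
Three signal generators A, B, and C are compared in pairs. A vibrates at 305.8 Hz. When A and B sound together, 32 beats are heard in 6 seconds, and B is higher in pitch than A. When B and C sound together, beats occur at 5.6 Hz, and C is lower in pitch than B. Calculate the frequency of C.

A–B: Beat frequency = 32/6 = 5.3333 Hz.
B is above A, so f_B = 305.8 + 5.3333 = 311.1333 Hz.
C is below B, so f_C = 311.1333 − 5.6 = 305.5333 Hz.

305.5333 Hz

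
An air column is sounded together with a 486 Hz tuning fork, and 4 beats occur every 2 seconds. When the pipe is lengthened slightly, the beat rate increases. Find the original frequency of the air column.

Beat frequency = 4/2 = 2 Hz.
|f − 486| = 2, so the air column was at either 484 Hz or 488 Hz.
A longer pipe has a lower fundamental; the adjustment lowers the air column's frequency.
The beat rate rose, so the adjustment moved the air column further from 486 Hz — it was already below the reference.

484 Hz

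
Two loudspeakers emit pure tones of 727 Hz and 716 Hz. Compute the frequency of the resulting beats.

The beat frequency equals the magnitude of the frequency difference.
|727 − 716| = 11 Hz.

11 Hz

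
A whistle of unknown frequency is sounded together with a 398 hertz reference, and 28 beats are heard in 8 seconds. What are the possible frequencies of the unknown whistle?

Beat frequency = 28/8 = 3.5 Hz.
|f − 398| = 3.5, so f = 398 ± 3.5.

394.5 Hz or 401.5 Hz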